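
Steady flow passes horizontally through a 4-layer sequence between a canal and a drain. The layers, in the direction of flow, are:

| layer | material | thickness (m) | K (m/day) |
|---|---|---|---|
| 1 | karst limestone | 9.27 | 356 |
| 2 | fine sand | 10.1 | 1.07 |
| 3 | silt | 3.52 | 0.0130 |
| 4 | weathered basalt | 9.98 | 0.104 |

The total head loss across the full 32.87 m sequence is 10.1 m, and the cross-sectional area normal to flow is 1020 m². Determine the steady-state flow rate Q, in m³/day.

27.4

Flow is perpendicular to layering, so the layers act in series and the equivalent K is the thickness-weighted harmonic mean.
Total thickness L = 9.27 + 10.1 + 3.52 + 9.98 = 32.87 m.
Σ(b_i/K_i) = 9.27/356 + 10.1/1.07 + 3.52/0.0130 + 9.98/0.104 = 376.2 d.
K_eq = L / Σ(b_i/K_i) = 32.87 / 376.2 = 0.08737 m/day.
Q = K_eq · A · (Δh/L) = 0.08737 × 1020 × (10.1/32.87) = 27.38 m³/day.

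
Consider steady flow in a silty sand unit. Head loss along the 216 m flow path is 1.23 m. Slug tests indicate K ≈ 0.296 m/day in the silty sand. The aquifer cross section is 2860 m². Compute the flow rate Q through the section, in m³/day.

Hydraulic gradient i = Δh / L = 1.23 / 216 = 0.005694.
Darcy's law: Q = K · A · i = 0.2960 × 2860 × 0.005694 = 4.821 m³/day.

4.82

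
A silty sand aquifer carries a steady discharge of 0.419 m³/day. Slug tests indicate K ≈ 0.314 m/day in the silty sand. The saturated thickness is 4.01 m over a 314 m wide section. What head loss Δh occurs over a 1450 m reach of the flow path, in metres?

1.54

Cross-sectional area A = 314 × 4.01 = 1259 m².
From Q = K·A·i, i = Q / (K·A) = 0.419 / (0.3140 × 1259) = 0.001060.
Head loss Δh = i · L = 0.001060 × 1450 = 1.537 m.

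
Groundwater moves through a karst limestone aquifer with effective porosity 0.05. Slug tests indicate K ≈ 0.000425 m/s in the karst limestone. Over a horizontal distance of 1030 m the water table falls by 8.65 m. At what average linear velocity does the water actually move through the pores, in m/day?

Convert K: 0.000425 m/s × 86400 = 36.72 m/day.
Hydraulic gradient i = Δh / L = 8.65 / 1030 = 0.008398.
Darcy flux q = K · i = 36.72 × 0.008398 = 0.3084 m/day.
Seepage velocity v = q / n_e = 0.3084 / 0.05 = 6.168 m/day.

6.17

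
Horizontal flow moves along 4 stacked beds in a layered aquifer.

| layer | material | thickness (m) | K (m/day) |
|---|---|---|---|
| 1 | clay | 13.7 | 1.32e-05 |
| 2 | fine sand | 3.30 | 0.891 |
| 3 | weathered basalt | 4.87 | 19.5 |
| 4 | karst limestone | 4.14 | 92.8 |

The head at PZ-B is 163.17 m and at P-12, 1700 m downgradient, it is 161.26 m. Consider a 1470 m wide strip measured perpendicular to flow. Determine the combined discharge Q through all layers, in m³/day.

796

Flow is parallel to layering, so each bed carries its own Darcy discharge and the transmissivities add.
Σ(K_i·b_i) = 1.32e-05×13.7 + 0.891×3.30 + 19.5×4.87 + 92.8×4.14 = 482.1 m²/day.
Hydraulic gradient i = (163.17 − 161.26) / 1700 = 1.91 / 1700 = 0.001124.
Q = Σ(K_i·b_i) · W · i = 482.1 × 1470 × 0.001124 = 796.2 m³/day.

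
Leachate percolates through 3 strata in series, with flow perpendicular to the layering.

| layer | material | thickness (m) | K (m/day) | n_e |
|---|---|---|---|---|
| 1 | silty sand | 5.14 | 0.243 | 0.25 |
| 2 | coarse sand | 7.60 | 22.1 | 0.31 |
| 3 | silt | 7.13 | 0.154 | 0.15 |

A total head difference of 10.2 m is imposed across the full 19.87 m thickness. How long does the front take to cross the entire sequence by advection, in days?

31.3

With flow normal to the layers, continuity requires the same specific discharge q through every layer.
Σ(b_i/K_i) = 5.14/0.243 + 7.60/22.1 + 7.13/0.154 = 67.79 d.
q = Δh / Σ(b_i/K_i) = 10.2 / 67.79 = 0.1505 m/day.
In each layer the seepage velocity is v_i = q/n_i, so the layer transit time is t_i = b_i·n_i / q:
  layer 1 (silty sand): t_1 = 5.14 × 0.25 / 0.1505 = 8.541 d
  layer 2 (coarse sand): t_2 = 7.60 × 0.31 / 0.1505 = 15.66 d
  layer 3 (silt): t_3 = 7.13 × 0.15 / 0.1505 = 7.108 d
Total t = Σ t_i = 31.31 days.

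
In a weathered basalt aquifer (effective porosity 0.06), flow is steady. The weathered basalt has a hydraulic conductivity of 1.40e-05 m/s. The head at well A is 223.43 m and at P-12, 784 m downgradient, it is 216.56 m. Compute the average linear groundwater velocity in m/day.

Convert K: 1.40e-05 m/s × 86400 = 1.210 m/day.
Hydraulic gradient i = (223.43 − 216.56) / 784 = 6.87 / 784 = 0.008763.
Darcy flux q = K · i = 1.210 × 0.008763 = 0.01060 m/day.
Seepage velocity v = q / n_e = 0.01060 / 0.06 = 0.1767 m/day.

0.177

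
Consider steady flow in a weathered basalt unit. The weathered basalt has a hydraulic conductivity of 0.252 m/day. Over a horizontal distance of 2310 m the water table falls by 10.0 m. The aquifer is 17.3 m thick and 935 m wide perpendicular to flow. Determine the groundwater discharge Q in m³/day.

17.6

Cross-sectional area A = 935 × 17.3 = 16176 m².
Hydraulic gradient i = Δh / L = 10.0 / 2310 = 0.004329.
Darcy's law: Q = K · A · i = 0.2520 × 16176 × 0.004329 = 17.65 m³/day.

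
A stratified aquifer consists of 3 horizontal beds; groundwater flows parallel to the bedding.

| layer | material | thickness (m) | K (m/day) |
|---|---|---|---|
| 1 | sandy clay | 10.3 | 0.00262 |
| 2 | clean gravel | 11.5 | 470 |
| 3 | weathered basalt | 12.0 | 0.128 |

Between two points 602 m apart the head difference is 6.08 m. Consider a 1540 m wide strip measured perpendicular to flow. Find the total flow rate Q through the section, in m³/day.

Flow is parallel to layering, so each bed carries its own Darcy discharge and the transmissivities add.
Σ(K_i·b_i) = 0.00262×10.3 + 470×11.5 + 0.128×12.0 = 5407 m²/day.
Hydraulic gradient i = Δh / L = 6.08 / 602 = 0.01010.
Q = Σ(K_i·b_i) · W · i = 5407 × 1540 × 0.01010 = 84091 m³/day.

84100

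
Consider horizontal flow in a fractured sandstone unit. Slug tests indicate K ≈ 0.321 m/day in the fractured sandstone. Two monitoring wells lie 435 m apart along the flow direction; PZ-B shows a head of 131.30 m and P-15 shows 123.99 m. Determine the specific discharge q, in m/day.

Hydraulic gradient i = (131.30 − 123.99) / 435 = 7.31 / 435 = 0.01680.
Specific discharge q = K · i = 0.3210 × 0.01680 = 0.005394 m/day.

0.00539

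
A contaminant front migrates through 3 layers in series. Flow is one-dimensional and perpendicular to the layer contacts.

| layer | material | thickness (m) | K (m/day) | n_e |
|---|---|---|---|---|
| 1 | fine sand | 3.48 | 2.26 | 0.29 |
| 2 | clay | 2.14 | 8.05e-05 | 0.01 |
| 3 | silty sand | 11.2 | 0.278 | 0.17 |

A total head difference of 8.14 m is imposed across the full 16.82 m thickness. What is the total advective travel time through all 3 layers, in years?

With flow normal to the layers, continuity requires the same specific discharge q through every layer.
Σ(b_i/K_i) = 3.48/2.26 + 2.14/8.05e-05 + 11.2/0.278 = 26626 d.
q = Δh / Σ(b_i/K_i) = 8.14 / 26626 = 0.0003057 m/day.
In each layer the seepage velocity is v_i = q/n_i, so the layer transit time is t_i = b_i·n_i / q:
  layer 1 (fine sand): t_1 = 3.48 × 0.29 / 0.0003057 = 3301 d
  layer 2 (clay): t_2 = 2.14 × 0.01 / 0.0003057 = 70.00 d
  layer 3 (silty sand): t_3 = 11.2 × 0.17 / 0.0003057 = 6228 d
Total t = Σ t_i = 9599 days = 26.28 years.

26.3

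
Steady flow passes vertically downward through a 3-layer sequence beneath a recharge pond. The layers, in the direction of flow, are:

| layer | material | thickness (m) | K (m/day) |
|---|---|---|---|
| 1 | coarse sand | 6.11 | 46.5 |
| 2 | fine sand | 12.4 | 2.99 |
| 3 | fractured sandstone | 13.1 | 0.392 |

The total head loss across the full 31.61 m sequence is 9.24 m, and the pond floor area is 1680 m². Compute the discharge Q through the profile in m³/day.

Flow is perpendicular to layering, so the layers act in series and the equivalent K is the thickness-weighted harmonic mean.
Total thickness L = 6.11 + 12.4 + 13.1 = 31.61 m.
Σ(b_i/K_i) = 6.11/46.5 + 12.4/2.99 + 13.1/0.392 = 37.70 d.
K_eq = L / Σ(b_i/K_i) = 31.61 / 37.70 = 0.8385 m/day.
Q = K_eq · A · (Δh/L) = 0.8385 × 1680 × (9.24/31.61) = 411.8 m³/day.

412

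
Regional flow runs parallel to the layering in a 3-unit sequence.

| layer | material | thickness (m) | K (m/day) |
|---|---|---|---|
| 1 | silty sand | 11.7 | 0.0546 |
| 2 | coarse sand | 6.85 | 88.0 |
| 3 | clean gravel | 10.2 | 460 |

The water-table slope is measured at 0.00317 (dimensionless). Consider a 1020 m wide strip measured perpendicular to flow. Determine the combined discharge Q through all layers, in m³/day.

Flow is parallel to layering, so each bed carries its own Darcy discharge and the transmissivities add.
Σ(K_i·b_i) = 0.0546×11.7 + 88.0×6.85 + 460×10.2 = 5295 m²/day.
Hydraulic gradient i = 0.00317.
Q = Σ(K_i·b_i) · W · i = 5295 × 1020 × 0.003170 = 17122 m³/day.

17100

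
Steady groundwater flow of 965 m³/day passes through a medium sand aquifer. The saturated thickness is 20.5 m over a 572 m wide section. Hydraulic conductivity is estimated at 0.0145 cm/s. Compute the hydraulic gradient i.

0.00657

Convert K: 0.0145 cm/s × 864 = 12.53 m/day.
Cross-sectional area A = 572 × 20.5 = 11726 m².
From Q = K·A·i, i = Q / (K·A) = 965 / (12.53 × 11726) = 0.006569.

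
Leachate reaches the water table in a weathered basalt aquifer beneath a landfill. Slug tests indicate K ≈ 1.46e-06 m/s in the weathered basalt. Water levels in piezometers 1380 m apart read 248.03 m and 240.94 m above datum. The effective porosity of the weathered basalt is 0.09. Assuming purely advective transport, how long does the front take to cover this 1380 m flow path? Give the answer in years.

Convert K: 1.46e-06 m/s × 86400 = 0.1261 m/day.
Hydraulic gradient i = (248.03 − 240.94) / 1380 = 7.09 / 1380 = 0.005138.
Darcy flux q = K · i = 0.1261 × 0.005138 = 0.0006481 m/day.
Seepage velocity v = q / n_e = 0.0006481 / 0.09 = 0.007201 m/day.
Travel time t = L / v = 1380 / 0.007201 = 1.916e+05 days = 524.7 years.

525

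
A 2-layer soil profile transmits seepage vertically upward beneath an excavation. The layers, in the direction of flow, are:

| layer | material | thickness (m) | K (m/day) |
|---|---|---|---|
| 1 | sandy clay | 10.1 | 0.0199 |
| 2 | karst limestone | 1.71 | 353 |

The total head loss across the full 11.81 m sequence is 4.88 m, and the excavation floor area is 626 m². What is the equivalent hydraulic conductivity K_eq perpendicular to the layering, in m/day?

0.0233

Flow is perpendicular to layering, so the layers act in series and the equivalent K is the thickness-weighted harmonic mean.
Total thickness L = 10.1 + 1.71 = 11.81 m.
Σ(b_i/K_i) = 10.1/0.0199 + 1.71/353 = 507.5 d.
K_eq = L / Σ(b_i/K_i) = 11.81 / 507.5 = 0.02327 m/day.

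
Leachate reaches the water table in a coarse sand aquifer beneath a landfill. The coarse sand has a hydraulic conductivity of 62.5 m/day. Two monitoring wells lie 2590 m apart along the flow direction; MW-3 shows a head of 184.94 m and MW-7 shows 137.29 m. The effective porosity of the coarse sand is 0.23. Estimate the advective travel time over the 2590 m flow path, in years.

Hydraulic gradient i = (184.94 − 137.29) / 2590 = 47.65 / 2590 = 0.01840.
Darcy flux q = K · i = 62.50 × 0.01840 = 1.150 m/day.
Seepage velocity v = q / n_e = 1.150 / 0.23 = 4.999 m/day.
Travel time t = L / v = 2590 / 4.999 = 518.1 days = 1.418 years.

1.42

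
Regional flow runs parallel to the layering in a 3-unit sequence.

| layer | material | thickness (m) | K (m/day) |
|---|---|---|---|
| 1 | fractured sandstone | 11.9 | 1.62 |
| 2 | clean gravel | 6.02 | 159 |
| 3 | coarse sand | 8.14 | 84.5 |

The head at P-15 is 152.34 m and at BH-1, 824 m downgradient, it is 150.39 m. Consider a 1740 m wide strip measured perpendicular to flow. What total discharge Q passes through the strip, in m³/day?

6850

Flow is parallel to layering, so each bed carries its own Darcy discharge and the transmissivities add.
Σ(K_i·b_i) = 1.62×11.9 + 159×6.02 + 84.5×8.14 = 1664 m²/day.
Hydraulic gradient i = (152.34 − 150.39) / 824 = 1.95 / 824 = 0.002367.
Q = Σ(K_i·b_i) · W · i = 1664 × 1740 × 0.002367 = 6853 m³/day.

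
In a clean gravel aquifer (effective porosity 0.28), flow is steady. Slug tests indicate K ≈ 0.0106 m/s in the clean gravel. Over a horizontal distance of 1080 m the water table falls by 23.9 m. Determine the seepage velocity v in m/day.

Convert K: 0.0106 m/s × 86400 = 915.8 m/day.
Hydraulic gradient i = Δh / L = 23.9 / 1080 = 0.02213.
Darcy flux q = K · i = 915.8 × 0.02213 = 20.27 m/day.
Seepage velocity v = q / n_e = 20.27 / 0.28 = 72.38 m/day.

72.4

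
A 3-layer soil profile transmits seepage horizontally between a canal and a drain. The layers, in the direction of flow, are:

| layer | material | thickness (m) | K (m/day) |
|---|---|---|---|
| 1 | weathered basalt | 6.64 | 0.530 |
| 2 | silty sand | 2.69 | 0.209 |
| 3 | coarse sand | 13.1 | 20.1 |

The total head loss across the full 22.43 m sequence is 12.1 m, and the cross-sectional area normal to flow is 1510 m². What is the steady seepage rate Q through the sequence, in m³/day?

701

Flow is perpendicular to layering, so the layers act in series and the equivalent K is the thickness-weighted harmonic mean.
Total thickness L = 6.64 + 2.69 + 13.1 = 22.43 m.
Σ(b_i/K_i) = 6.64/0.530 + 2.69/0.209 + 13.1/20.1 = 26.05 d.
K_eq = L / Σ(b_i/K_i) = 22.43 / 26.05 = 0.8610 m/day.
Q = K_eq · A · (Δh/L) = 0.8610 × 1510 × (12.1/22.43) = 701.4 m³/day.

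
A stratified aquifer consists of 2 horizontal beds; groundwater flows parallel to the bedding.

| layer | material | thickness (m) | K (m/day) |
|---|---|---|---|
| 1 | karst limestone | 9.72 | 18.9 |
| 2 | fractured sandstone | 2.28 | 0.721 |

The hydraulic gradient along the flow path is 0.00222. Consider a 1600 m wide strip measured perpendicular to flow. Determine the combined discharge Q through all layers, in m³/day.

658

Flow is parallel to layering, so each bed carries its own Darcy discharge and the transmissivities add.
Σ(K_i·b_i) = 18.9×9.72 + 0.721×2.28 = 185.4 m²/day.
Hydraulic gradient i = 0.00222.
Q = Σ(K_i·b_i) · W · i = 185.4 × 1600 × 0.002220 = 658.4 m³/day.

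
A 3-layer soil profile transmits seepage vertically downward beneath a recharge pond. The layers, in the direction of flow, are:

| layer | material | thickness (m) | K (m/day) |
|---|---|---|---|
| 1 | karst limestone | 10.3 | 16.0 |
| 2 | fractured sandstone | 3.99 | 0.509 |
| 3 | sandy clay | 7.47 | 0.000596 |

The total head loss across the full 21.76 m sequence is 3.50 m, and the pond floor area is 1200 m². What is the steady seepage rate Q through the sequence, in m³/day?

0.335

Flow is perpendicular to layering, so the layers act in series and the equivalent K is the thickness-weighted harmonic mean.
Total thickness L = 10.3 + 3.99 + 7.47 = 21.76 m.
Σ(b_i/K_i) = 10.3/16.0 + 3.99/0.509 + 7.47/0.000596 = 12542 d.
K_eq = L / Σ(b_i/K_i) = 21.76 / 12542 = 0.001735 m/day.
Q = K_eq · A · (Δh/L) = 0.001735 × 1200 × (3.50/21.76) = 0.3349 m³/day.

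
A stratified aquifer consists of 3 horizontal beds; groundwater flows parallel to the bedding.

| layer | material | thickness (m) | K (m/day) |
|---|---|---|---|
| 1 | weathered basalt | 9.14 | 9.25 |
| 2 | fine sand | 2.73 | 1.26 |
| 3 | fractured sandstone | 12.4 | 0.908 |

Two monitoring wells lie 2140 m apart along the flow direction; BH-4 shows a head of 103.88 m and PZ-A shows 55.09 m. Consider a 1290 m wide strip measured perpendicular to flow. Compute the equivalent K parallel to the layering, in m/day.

4.09

Flow is parallel to layering, so each bed carries its own Darcy discharge and the transmissivities add.
Σ(K_i·b_i) = 9.25×9.14 + 1.26×2.73 + 0.908×12.4 = 99.24 m²/day.
Total thickness b = 24.27 m, so K_eq = Σ(K_i·b_i)/b = 4.089 m/day.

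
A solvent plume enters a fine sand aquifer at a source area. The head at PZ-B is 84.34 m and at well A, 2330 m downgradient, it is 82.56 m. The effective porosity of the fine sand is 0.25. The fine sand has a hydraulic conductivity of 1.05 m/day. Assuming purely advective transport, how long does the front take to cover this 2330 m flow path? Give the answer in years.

Hydraulic gradient i = (84.34 − 82.56) / 2330 = 1.78 / 2330 = 0.0007639.
Darcy flux q = K · i = 1.050 × 0.0007639 = 0.0008021 m/day.
Seepage velocity v = q / n_e = 0.0008021 / 0.25 = 0.003209 m/day.
Travel time t = L / v = 2330 / 0.003209 = 7.262e+05 days = 1988 years.

1990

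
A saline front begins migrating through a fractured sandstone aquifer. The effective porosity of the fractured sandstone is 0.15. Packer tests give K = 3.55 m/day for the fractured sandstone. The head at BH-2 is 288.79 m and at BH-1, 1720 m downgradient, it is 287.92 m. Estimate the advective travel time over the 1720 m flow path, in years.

Hydraulic gradient i = (288.79 − 287.92) / 1720 = 0.87 / 1720 = 0.0005058.
Darcy flux q = K · i = 3.550 × 0.0005058 = 0.001796 m/day.
Seepage velocity v = q / n_e = 0.001796 / 0.15 = 0.01197 m/day.
Travel time t = L / v = 1720 / 0.01197 = 1.437e+05 days = 393.4 years.

393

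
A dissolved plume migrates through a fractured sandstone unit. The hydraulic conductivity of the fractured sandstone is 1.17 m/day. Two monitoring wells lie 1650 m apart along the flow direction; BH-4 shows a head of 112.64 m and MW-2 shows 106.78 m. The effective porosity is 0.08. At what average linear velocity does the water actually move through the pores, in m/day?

0.0519

Hydraulic gradient i = (112.64 − 106.78) / 1650 = 5.86 / 1650 = 0.003552.
Darcy flux q = K · i = 1.170 × 0.003552 = 0.004155 m/day.
Seepage velocity v = q / n_e = 0.004155 / 0.08 = 0.05194 m/day.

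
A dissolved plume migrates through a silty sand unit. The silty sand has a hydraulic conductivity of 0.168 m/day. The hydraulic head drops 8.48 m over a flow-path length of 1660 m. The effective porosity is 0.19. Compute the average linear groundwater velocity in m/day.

Hydraulic gradient i = Δh / L = 8.48 / 1660 = 0.005108.
Darcy flux q = K · i = 0.1680 × 0.005108 = 0.0008582 m/day.
Seepage velocity v = q / n_e = 0.0008582 / 0.19 = 0.004517 m/day.

0.00452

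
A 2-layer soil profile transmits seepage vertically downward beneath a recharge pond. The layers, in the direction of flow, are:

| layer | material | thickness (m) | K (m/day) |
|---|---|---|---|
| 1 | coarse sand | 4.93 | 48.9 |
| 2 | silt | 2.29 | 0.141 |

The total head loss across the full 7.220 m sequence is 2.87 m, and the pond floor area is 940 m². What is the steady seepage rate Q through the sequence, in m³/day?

Flow is perpendicular to layering, so the layers act in series and the equivalent K is the thickness-weighted harmonic mean.
Total thickness L = 4.93 + 2.29 = 7.220 m.
Σ(b_i/K_i) = 4.93/48.9 + 2.29/0.141 = 16.34 d.
K_eq = L / Σ(b_i/K_i) = 7.220 / 16.34 = 0.4418 m/day.
Q = K_eq · A · (Δh/L) = 0.4418 × 940 × (2.87/7.220) = 165.1 m³/day.

165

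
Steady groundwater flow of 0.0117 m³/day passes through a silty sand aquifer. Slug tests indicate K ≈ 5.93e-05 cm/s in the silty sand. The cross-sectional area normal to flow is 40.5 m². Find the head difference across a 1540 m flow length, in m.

8.68

Convert K: 5.93e-05 cm/s × 864 = 0.05124 m/day.
From Q = K·A·i, i = Q / (K·A) = 0.0117 / (0.05124 × 40.50) = 0.005638.
Head loss Δh = i · L = 0.005638 × 1540 = 8.683 m.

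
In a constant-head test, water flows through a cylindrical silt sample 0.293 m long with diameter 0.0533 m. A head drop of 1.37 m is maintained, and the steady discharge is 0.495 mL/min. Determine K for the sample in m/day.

0.0683

Cross-sectional area A = π·(d/2)² = π × (0.0533/2)² = 0.002231 m².
Convert discharge: 0.495 mL/min = 8.250e-09 m³/s.
Darcy's law rearranged: K = Q·L / (A·Δh) = 8.250e-09 × 0.293 / (0.002231 × 1.37) = 7.908e-07 m/s = 0.06832 m/day.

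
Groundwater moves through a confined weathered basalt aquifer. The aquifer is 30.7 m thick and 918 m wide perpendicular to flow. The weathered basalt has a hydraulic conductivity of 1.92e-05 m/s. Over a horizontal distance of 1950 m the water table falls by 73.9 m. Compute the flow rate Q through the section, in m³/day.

1770

Convert K: 1.92e-05 m/s × 86400 = 1.659 m/day.
Cross-sectional area A = 918 × 30.7 = 28183 m².
Hydraulic gradient i = Δh / L = 73.9 / 1950 = 0.03790.
Darcy's law: Q = K · A · i = 1.659 × 28183 × 0.03790 = 1772 m³/day.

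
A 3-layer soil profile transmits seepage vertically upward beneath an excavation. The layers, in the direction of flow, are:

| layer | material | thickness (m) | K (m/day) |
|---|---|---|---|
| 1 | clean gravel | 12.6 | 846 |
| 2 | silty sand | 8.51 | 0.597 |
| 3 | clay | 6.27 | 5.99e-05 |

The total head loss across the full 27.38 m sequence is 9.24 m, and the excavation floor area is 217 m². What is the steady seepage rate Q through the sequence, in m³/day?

0.0192

Flow is perpendicular to layering, so the layers act in series and the equivalent K is the thickness-weighted harmonic mean.
Total thickness L = 12.6 + 8.51 + 6.27 = 27.38 m.
Σ(b_i/K_i) = 12.6/846 + 8.51/0.597 + 6.27/5.99e-05 = 1.047e+05 d.
K_eq = L / Σ(b_i/K_i) = 27.38 / 1.047e+05 = 0.0002615 m/day.
Q = K_eq · A · (Δh/L) = 0.0002615 × 217 × (9.24/27.38) = 0.01915 m³/day.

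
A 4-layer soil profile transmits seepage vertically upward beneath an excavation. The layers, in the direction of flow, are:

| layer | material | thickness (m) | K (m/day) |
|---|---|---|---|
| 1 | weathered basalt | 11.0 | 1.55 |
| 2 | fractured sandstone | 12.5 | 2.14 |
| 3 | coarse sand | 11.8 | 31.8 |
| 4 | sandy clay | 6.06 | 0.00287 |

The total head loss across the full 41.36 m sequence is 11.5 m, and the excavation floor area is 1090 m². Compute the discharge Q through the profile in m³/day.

5.90

Flow is perpendicular to layering, so the layers act in series and the equivalent K is the thickness-weighted harmonic mean.
Total thickness L = 11.0 + 12.5 + 11.8 + 6.06 = 41.36 m.
Σ(b_i/K_i) = 11.0/1.55 + 12.5/2.14 + 11.8/31.8 + 6.06/0.00287 = 2125 d.
K_eq = L / Σ(b_i/K_i) = 41.36 / 2125 = 0.01947 m/day.
Q = K_eq · A · (Δh/L) = 0.01947 × 1090 × (11.5/41.36) = 5.899 m³/day.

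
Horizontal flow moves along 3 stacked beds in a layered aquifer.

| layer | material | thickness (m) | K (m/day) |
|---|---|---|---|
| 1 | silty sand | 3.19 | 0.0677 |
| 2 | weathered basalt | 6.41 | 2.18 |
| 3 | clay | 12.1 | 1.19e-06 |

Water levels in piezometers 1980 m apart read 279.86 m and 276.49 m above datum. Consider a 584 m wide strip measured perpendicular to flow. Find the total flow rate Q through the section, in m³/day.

14.1

Flow is parallel to layering, so each bed carries its own Darcy discharge and the transmissivities add.
Σ(K_i·b_i) = 0.0677×3.19 + 2.18×6.41 + 1.19e-06×12.1 = 14.19 m²/day.
Hydraulic gradient i = (279.86 − 276.49) / 1980 = 3.37 / 1980 = 0.001702.
Q = Σ(K_i·b_i) · W · i = 14.19 × 584 × 0.001702 = 14.10 m³/day.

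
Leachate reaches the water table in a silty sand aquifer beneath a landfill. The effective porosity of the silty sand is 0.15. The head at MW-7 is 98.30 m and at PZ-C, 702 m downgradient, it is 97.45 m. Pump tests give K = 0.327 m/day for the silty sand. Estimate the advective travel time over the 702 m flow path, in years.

728

Hydraulic gradient i = (98.30 − 97.45) / 702 = 0.85 / 702 = 0.001211.
Darcy flux q = K · i = 0.3270 × 0.001211 = 0.0003959 m/day.
Seepage velocity v = q / n_e = 0.0003959 / 0.15 = 0.002640 m/day.
Travel time t = L / v = 702 / 0.002640 = 2.659e+05 days = 728.1 years.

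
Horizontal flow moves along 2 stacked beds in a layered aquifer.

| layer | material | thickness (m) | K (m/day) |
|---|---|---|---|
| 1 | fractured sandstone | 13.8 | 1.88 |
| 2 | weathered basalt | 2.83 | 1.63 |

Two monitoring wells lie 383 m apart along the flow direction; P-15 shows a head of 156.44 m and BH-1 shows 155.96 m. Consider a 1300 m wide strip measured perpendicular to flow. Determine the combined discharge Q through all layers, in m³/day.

49.8

Flow is parallel to layering, so each bed carries its own Darcy discharge and the transmissivities add.
Σ(K_i·b_i) = 1.88×13.8 + 1.63×2.83 = 30.56 m²/day.
Hydraulic gradient i = (156.44 − 155.96) / 383 = 0.48 / 383 = 0.001253.
Q = Σ(K_i·b_i) · W · i = 30.56 × 1300 × 0.001253 = 49.78 m³/day.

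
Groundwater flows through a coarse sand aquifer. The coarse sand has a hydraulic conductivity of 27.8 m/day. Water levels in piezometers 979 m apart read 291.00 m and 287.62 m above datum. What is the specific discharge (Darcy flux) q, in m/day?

Hydraulic gradient i = (291.00 − 287.62) / 979 = 3.38 / 979 = 0.003453.
Specific discharge q = K · i = 27.80 × 0.003453 = 0.09598 m/day.

0.0960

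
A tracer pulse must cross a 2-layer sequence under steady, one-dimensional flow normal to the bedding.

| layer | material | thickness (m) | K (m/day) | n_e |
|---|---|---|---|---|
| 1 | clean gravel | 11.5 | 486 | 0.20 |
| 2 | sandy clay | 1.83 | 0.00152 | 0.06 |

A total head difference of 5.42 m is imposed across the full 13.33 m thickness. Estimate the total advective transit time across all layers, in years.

With flow normal to the layers, continuity requires the same specific discharge q through every layer.
Σ(b_i/K_i) = 11.5/486 + 1.83/0.00152 = 1204 d.
q = Δh / Σ(b_i/K_i) = 5.42 / 1204 = 0.004502 m/day.
In each layer the seepage velocity is v_i = q/n_i, so the layer transit time is t_i = b_i·n_i / q:
  layer 1 (clean gravel): t_1 = 11.5 × 0.20 / 0.004502 = 510.9 d
  layer 2 (sandy clay): t_2 = 1.83 × 0.06 / 0.004502 = 24.39 d
Total t = Σ t_i = 535.3 days = 1.466 years.

1.47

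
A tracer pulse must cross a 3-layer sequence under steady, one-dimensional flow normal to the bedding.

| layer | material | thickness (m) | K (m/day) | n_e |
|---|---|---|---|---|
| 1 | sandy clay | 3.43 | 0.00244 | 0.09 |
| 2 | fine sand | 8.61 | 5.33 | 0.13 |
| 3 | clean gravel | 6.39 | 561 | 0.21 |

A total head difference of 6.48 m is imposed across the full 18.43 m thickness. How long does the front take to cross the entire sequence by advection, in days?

With flow normal to the layers, continuity requires the same specific discharge q through every layer.
Σ(b_i/K_i) = 3.43/0.00244 + 8.61/5.33 + 6.39/561 = 1407 d.
q = Δh / Σ(b_i/K_i) = 6.48 / 1407 = 0.004604 m/day.
In each layer the seepage velocity is v_i = q/n_i, so the layer transit time is t_i = b_i·n_i / q:
  layer 1 (sandy clay): t_1 = 3.43 × 0.09 / 0.004604 = 67.05 d
  layer 2 (fine sand): t_2 = 8.61 × 0.13 / 0.004604 = 243.1 d
  layer 3 (clean gravel): t_3 = 6.39 × 0.21 / 0.004604 = 291.4 d
Total t = Σ t_i = 601.6 days.

602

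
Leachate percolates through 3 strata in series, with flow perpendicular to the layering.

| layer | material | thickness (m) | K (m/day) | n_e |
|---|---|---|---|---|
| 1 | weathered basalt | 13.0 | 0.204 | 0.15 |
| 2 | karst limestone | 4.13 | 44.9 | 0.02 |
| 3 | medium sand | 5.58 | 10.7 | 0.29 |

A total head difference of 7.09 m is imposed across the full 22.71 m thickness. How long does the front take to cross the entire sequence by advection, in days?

With flow normal to the layers, continuity requires the same specific discharge q through every layer.
Σ(b_i/K_i) = 13.0/0.204 + 4.13/44.9 + 5.58/10.7 = 64.34 d.
q = Δh / Σ(b_i/K_i) = 7.09 / 64.34 = 0.1102 m/day.
In each layer the seepage velocity is v_i = q/n_i, so the layer transit time is t_i = b_i·n_i / q:
  layer 1 (weathered basalt): t_1 = 13.0 × 0.15 / 0.1102 = 17.70 d
  layer 2 (karst limestone): t_2 = 4.13 × 0.02 / 0.1102 = 0.7496 d
  layer 3 (medium sand): t_3 = 5.58 × 0.29 / 0.1102 = 14.68 d
Total t = Σ t_i = 33.13 days.

33.1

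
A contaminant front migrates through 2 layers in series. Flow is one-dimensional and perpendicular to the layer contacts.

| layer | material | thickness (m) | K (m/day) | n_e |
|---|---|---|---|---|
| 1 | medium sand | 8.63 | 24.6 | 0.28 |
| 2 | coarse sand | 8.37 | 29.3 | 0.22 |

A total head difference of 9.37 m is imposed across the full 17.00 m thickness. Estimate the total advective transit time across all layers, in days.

0.289

With flow normal to the layers, continuity requires the same specific discharge q through every layer.
Σ(b_i/K_i) = 8.63/24.6 + 8.37/29.3 = 0.6365 d.
q = Δh / Σ(b_i/K_i) = 9.37 / 0.6365 = 14.72 m/day.
In each layer the seepage velocity is v_i = q/n_i, so the layer transit time is t_i = b_i·n_i / q:
  layer 1 (medium sand): t_1 = 8.63 × 0.28 / 14.72 = 0.1641 d
  layer 2 (coarse sand): t_2 = 8.37 × 0.22 / 14.72 = 0.1251 d
Total t = Σ t_i = 0.2892 days.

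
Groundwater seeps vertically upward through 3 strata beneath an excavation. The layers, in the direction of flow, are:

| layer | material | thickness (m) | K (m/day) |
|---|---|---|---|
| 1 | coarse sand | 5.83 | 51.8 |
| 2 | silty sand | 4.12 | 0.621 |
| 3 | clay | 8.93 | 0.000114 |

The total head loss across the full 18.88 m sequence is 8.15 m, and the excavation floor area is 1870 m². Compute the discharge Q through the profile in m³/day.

Flow is perpendicular to layering, so the layers act in series and the equivalent K is the thickness-weighted harmonic mean.
Total thickness L = 5.83 + 4.12 + 8.93 = 18.88 m.
Σ(b_i/K_i) = 5.83/51.8 + 4.12/0.621 + 8.93/0.000114 = 78340 d.
K_eq = L / Σ(b_i/K_i) = 18.88 / 78340 = 0.0002410 m/day.
Q = K_eq · A · (Δh/L) = 0.0002410 × 1870 × (8.15/18.88) = 0.1945 m³/day.

0.195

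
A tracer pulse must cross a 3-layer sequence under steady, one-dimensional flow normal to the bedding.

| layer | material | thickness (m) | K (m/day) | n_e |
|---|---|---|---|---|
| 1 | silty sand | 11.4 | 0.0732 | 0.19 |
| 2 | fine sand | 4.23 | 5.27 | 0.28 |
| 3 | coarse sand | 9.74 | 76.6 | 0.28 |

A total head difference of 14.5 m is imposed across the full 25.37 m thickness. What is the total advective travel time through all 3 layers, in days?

65.7

With flow normal to the layers, continuity requires the same specific discharge q through every layer.
Σ(b_i/K_i) = 11.4/0.0732 + 4.23/5.27 + 9.74/76.6 = 156.7 d.
q = Δh / Σ(b_i/K_i) = 14.5 / 156.7 = 0.09255 m/day.
In each layer the seepage velocity is v_i = q/n_i, so the layer transit time is t_i = b_i·n_i / q:
  layer 1 (silty sand): t_1 = 11.4 × 0.19 / 0.09255 = 23.40 d
  layer 2 (fine sand): t_2 = 4.23 × 0.28 / 0.09255 = 12.80 d
  layer 3 (coarse sand): t_3 = 9.74 × 0.28 / 0.09255 = 29.47 d
Total t = Σ t_i = 65.67 days.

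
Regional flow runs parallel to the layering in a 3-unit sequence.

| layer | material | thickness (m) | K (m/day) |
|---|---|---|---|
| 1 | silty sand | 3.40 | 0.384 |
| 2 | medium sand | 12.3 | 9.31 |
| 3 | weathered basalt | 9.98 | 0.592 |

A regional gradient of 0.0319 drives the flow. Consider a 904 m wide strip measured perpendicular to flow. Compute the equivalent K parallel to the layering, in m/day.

4.74

Flow is parallel to layering, so each bed carries its own Darcy discharge and the transmissivities add.
Σ(K_i·b_i) = 0.384×3.40 + 9.31×12.3 + 0.592×9.98 = 121.7 m²/day.
Total thickness b = 25.68 m, so K_eq = Σ(K_i·b_i)/b = 4.740 m/day.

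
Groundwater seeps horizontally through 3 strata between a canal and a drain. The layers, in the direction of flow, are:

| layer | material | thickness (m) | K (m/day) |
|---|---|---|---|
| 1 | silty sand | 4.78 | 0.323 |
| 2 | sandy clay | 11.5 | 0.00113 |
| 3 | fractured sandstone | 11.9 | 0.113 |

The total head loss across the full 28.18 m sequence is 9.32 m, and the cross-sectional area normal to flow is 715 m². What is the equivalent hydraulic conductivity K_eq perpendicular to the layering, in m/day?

Flow is perpendicular to layering, so the layers act in series and the equivalent K is the thickness-weighted harmonic mean.
Total thickness L = 4.78 + 11.5 + 11.9 = 28.18 m.
Σ(b_i/K_i) = 4.78/0.323 + 11.5/0.00113 + 11.9/0.113 = 10297 d.
K_eq = L / Σ(b_i/K_i) = 28.18 / 10297 = 0.002737 m/day.

0.00274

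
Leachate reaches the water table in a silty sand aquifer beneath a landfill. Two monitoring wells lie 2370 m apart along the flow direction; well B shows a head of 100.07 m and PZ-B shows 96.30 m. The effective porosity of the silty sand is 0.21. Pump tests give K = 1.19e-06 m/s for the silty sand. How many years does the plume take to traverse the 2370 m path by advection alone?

Convert K: 1.19e-06 m/s × 86400 = 0.1028 m/day.
Hydraulic gradient i = (100.07 − 96.30) / 2370 = 3.77 / 2370 = 0.001591.
Darcy flux q = K · i = 0.1028 × 0.001591 = 0.0001636 m/day.
Seepage velocity v = q / n_e = 0.0001636 / 0.21 = 0.0007788 m/day.
Travel time t = L / v = 2370 / 0.0007788 = 3.043e+06 days = 8332 years.

8330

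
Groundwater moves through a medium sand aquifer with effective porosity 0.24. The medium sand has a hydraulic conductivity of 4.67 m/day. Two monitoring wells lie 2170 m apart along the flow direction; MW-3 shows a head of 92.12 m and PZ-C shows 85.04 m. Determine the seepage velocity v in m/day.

Hydraulic gradient i = (92.12 − 85.04) / 2170 = 7.08 / 2170 = 0.003263.
Darcy flux q = K · i = 4.670 × 0.003263 = 0.01524 m/day.
Seepage velocity v = q / n_e = 0.01524 / 0.24 = 0.06349 m/day.

0.0635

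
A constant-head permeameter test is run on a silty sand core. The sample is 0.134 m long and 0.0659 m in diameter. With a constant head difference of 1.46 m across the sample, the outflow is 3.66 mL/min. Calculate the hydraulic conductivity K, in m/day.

Cross-sectional area A = π·(d/2)² = π × (0.0659/2)² = 0.003411 m².
Convert discharge: 3.66 mL/min = 6.100e-08 m³/s.
Darcy's law rearranged: K = Q·L / (A·Δh) = 6.100e-08 × 0.134 / (0.003411 × 1.46) = 1.641e-06 m/s = 0.1418 m/day.

0.142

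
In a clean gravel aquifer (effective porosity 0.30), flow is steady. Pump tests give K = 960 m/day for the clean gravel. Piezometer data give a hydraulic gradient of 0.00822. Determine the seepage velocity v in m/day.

26.3

Hydraulic gradient i = 0.00822.
Darcy flux q = K · i = 960.0 × 0.008220 = 7.891 m/day.
Seepage velocity v = q / n_e = 7.891 / 0.30 = 26.30 m/day.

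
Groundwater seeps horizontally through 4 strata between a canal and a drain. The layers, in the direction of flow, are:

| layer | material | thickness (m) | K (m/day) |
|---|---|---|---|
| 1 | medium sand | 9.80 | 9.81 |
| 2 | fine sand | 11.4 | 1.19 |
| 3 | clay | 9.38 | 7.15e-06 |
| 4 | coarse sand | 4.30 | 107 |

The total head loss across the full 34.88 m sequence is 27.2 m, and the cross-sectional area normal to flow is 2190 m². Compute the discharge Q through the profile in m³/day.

0.0454

Flow is perpendicular to layering, so the layers act in series and the equivalent K is the thickness-weighted harmonic mean.
Total thickness L = 9.80 + 11.4 + 9.38 + 4.30 = 34.88 m.
Σ(b_i/K_i) = 9.80/9.81 + 11.4/1.19 + 9.38/7.15e-06 + 4.30/107 = 1.312e+06 d.
K_eq = L / Σ(b_i/K_i) = 34.88 / 1.312e+06 = 2.659e-05 m/day.
Q = K_eq · A · (Δh/L) = 2.659e-05 × 2190 × (27.2/34.88) = 0.04541 m³/day.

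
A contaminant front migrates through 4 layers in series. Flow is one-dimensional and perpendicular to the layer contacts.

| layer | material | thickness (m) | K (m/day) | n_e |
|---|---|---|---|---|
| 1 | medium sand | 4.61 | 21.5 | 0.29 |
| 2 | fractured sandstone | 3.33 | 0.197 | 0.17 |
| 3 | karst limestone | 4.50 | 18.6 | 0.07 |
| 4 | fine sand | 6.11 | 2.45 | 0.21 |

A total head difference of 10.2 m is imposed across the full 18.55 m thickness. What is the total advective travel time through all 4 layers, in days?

With flow normal to the layers, continuity requires the same specific discharge q through every layer.
Σ(b_i/K_i) = 4.61/21.5 + 3.33/0.197 + 4.50/18.6 + 6.11/2.45 = 19.85 d.
q = Δh / Σ(b_i/K_i) = 10.2 / 19.85 = 0.5138 m/day.
In each layer the seepage velocity is v_i = q/n_i, so the layer transit time is t_i = b_i·n_i / q:
  layer 1 (medium sand): t_1 = 4.61 × 0.29 / 0.5138 = 2.602 d
  layer 2 (fractured sandstone): t_2 = 3.33 × 0.17 / 0.5138 = 1.102 d
  layer 3 (karst limestone): t_3 = 4.50 × 0.07 / 0.5138 = 0.6131 d
  layer 4 (fine sand): t_4 = 6.11 × 0.21 / 0.5138 = 2.497 d
Total t = Σ t_i = 6.815 days.

6.81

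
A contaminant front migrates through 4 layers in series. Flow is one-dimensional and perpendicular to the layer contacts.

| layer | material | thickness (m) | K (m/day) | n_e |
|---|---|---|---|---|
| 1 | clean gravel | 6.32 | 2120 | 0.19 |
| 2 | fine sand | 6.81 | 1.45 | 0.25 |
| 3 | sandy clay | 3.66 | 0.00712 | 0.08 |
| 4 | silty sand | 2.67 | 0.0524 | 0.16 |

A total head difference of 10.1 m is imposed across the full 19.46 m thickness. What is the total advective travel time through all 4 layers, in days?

204

With flow normal to the layers, continuity requires the same specific discharge q through every layer.
Σ(b_i/K_i) = 6.32/2120 + 6.81/1.45 + 3.66/0.00712 + 2.67/0.0524 = 569.7 d.
q = Δh / Σ(b_i/K_i) = 10.1 / 569.7 = 0.01773 m/day.
In each layer the seepage velocity is v_i = q/n_i, so the layer transit time is t_i = b_i·n_i / q:
  layer 1 (clean gravel): t_1 = 6.32 × 0.19 / 0.01773 = 67.73 d
  layer 2 (fine sand): t_2 = 6.81 × 0.25 / 0.01773 = 96.03 d
  layer 3 (sandy clay): t_3 = 3.66 × 0.08 / 0.01773 = 16.52 d
  layer 4 (silty sand): t_4 = 2.67 × 0.16 / 0.01773 = 24.10 d
Total t = Σ t_i = 204.4 days.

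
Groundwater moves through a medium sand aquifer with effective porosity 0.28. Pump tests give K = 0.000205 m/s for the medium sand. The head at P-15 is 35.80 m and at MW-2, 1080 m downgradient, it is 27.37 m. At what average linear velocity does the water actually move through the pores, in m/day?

Convert K: 0.000205 m/s × 86400 = 17.71 m/day.
Hydraulic gradient i = (35.80 − 27.37) / 1080 = 8.43 / 1080 = 0.007806.
Darcy flux q = K · i = 17.71 × 0.007806 = 0.1383 m/day.
Seepage velocity v = q / n_e = 0.1383 / 0.28 = 0.4938 m/day.

0.494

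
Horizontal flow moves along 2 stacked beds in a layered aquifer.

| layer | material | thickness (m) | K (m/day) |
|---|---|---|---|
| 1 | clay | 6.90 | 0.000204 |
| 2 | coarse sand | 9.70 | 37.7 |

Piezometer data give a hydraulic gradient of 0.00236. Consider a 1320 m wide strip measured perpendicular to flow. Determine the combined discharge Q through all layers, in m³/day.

Flow is parallel to layering, so each bed carries its own Darcy discharge and the transmissivities add.
Σ(K_i·b_i) = 0.000204×6.90 + 37.7×9.70 = 365.7 m²/day.
Hydraulic gradient i = 0.00236.
Q = Σ(K_i·b_i) · W · i = 365.7 × 1320 × 0.002360 = 1139 m³/day.

1140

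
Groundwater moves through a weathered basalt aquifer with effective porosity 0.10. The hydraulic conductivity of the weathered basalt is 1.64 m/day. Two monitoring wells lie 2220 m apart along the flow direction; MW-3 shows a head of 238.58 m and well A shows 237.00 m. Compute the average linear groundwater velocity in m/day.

0.0117

Hydraulic gradient i = (238.58 − 237.00) / 2220 = 1.58 / 2220 = 0.0007117.
Darcy flux q = K · i = 1.640 × 0.0007117 = 0.001167 m/day.
Seepage velocity v = q / n_e = 0.001167 / 0.10 = 0.01167 m/day.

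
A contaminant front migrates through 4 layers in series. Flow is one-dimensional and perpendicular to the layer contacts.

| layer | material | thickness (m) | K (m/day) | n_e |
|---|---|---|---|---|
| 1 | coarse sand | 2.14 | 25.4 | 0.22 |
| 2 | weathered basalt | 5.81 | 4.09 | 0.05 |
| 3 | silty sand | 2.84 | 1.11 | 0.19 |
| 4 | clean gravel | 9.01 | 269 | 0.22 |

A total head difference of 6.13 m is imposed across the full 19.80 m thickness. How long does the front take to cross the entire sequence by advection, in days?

2.19

With flow normal to the layers, continuity requires the same specific discharge q through every layer.
Σ(b_i/K_i) = 2.14/25.4 + 5.81/4.09 + 2.84/1.11 + 9.01/269 = 4.097 d.
q = Δh / Σ(b_i/K_i) = 6.13 / 4.097 = 1.496 m/day.
In each layer the seepage velocity is v_i = q/n_i, so the layer transit time is t_i = b_i·n_i / q:
  layer 1 (coarse sand): t_1 = 2.14 × 0.22 / 1.496 = 0.3146 d
  layer 2 (weathered basalt): t_2 = 5.81 × 0.05 / 1.496 = 0.1941 d
  layer 3 (silty sand): t_3 = 2.84 × 0.19 / 1.496 = 0.3606 d
  layer 4 (clean gravel): t_4 = 9.01 × 0.22 / 1.496 = 1.325 d
Total t = Σ t_i = 2.194 days.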